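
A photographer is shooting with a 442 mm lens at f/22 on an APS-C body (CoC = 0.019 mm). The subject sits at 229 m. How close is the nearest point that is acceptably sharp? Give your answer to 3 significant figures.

154 m

Hyperfocal distance H = f²/(N·c) + f = 442²/(22 × 0.019) + 442 = 195364/0.418 + 442 ≈ 467820.0 mm ≈ 467.8 m.
Near limit Dn = s·(H − f)/(H + s − 2f) = 229000 × (467820.0 − 442) / (467820.0 + 229000 − 2 × 442) = 229000 × 467378.0 / 695936.0 ≈ 153792 mm ≈ 154 m.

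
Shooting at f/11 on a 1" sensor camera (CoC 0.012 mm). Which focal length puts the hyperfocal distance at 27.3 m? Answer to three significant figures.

60.0 mm

From H = f²/(N·c) + f, with f ≪ H: f ≈ √(H·N·c) = √(27300 × 11 × 0.012) = √3603.6 ≈ 60.03 mm.
The +f correction barely moves this — solving exactly, f² + N·c·f − N·c·H = 0 ⇒ f = (−N·c + √((N·c)² + 4·N·c·H))/2 = (−0.132 + √14414)/2 ≈ 59.964 mm, so f ≈ 60.0 mm.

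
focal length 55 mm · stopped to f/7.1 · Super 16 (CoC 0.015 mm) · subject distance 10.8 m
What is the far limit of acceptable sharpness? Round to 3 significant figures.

Hyperfocal distance H = f²/(N·c) + f = 55²/(7.1 × 0.015) + 55 = 3025/0.1065 + 55 ≈ 28458.8 mm ≈ 28.46 m.
Far limit Df = s·(H − f)/(H − s) = 10800 × (28458.8 − 55) / (28458.8 − 10800) = 10800 × 28403.8 / 17658.8 ≈ 17372 mm ≈ 17.4 m.

17.4 m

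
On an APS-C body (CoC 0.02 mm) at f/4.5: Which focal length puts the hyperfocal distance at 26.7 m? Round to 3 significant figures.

49.0 mm

From H = f²/(N·c) + f, with f ≪ H: f ≈ √(H·N·c) = √(26700 × 4.5 × 0.02) = √2403.0 ≈ 49.02 mm.
The +f correction barely moves this — solving exactly, f² + N·c·f − N·c·H = 0 ⇒ f = (−N·c + √((N·c)² + 4·N·c·H))/2 = (−0.09 + √9612.0)/2 ≈ 48.975 mm, so f ≈ 49.0 mm.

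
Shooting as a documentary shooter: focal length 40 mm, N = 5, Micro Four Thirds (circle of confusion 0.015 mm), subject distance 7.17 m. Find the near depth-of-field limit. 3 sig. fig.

5.37 m

Hyperfocal distance H = f²/(N·c) + f = 40²/(5 × 0.015) + 40 = 1600/0.075 + 40 ≈ 21373.3 mm ≈ 21.37 m.
Near limit Dn = s·(H − f)/(H + s − 2f) = 7170 × (21373.3 − 40) / (21373.3 + 7170 − 2 × 40) = 7170 × 21333.3 / 28463.3 ≈ 5373.9 mm ≈ 5.37 m.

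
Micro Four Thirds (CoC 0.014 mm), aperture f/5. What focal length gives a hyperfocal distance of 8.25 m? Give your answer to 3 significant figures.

24.0 mm

From H = f²/(N·c) + f, with f ≪ H: f ≈ √(H·N·c) = √(8250 × 5 × 0.014) = √577.50 ≈ 24.03 mm.
The +f correction barely moves this — solving exactly, f² + N·c·f − N·c·H = 0 ⇒ f = (−N·c + √((N·c)² + 4·N·c·H))/2 = (−0.07 + √2310.0)/2 ≈ 23.996 mm, so f ≈ 24.0 mm.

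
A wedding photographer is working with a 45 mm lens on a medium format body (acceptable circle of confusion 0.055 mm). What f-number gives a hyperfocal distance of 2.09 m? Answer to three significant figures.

Rearrange H = f²/(N·c) + f for N: N = f² / ((H − f)·c).
N = 45² / ((2090 − 45) × 0.055) = 2025 / 112.5 ≈ 18.

f/18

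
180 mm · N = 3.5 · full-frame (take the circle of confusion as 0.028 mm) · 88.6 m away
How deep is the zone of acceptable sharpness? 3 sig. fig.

51.0 m

Hyperfocal distance H = f²/(N·c) + f = 180²/(3.5 × 0.028) + 180 = 32400/0.098 + 180 ≈ 330792.2 mm ≈ 330.8 m.
Near limit Dn = s·(H − f)/(H + s − 2f) = 88600 × (330792.2 − 180) / (330792.2 + 88600 − 2 × 180) = 88600 × 330612.2 / 419032.2 ≈ 69905 mm.
Far limit Df = s·(H − f)/(H − s) = 88600 × (330792.2 − 180) / (330792.2 − 88600) = 88600 × 330612.2 / 242192.2 ≈ 120946 mm.
Depth of field = Df − Dn = 120946 − 69905 ≈ 51041 mm ≈ 51.0 m.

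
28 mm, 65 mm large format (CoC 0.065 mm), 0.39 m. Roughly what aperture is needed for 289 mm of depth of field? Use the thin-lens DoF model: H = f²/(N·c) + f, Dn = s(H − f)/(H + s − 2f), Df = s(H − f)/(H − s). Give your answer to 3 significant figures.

Write h = H − f = f²/(N·c). The thin-lens limits are Dn = s·h/(h + (s−f)) and Df = s·h/(h − (s−f)), so DoF = Df − Dn = 2·s·(s−f)·h / (h² − (s−f)²).
That is a quadratic in h: DoF·h² − 2·s·(s−f)·h − DoF·(s−f)² = 0 ⇒ h = (s−f)·(s + √(s² + DoF²)) / DoF = 362 × (390 + √(390² + 289²)) / 289 = 362 × (390 + 485.408) / 289 ≈ 1096.5 mm.
Then N = f²/(c·h) = 28² / (0.065 × 1096.5) = 784 / 71.275 ≈ 11.

f/11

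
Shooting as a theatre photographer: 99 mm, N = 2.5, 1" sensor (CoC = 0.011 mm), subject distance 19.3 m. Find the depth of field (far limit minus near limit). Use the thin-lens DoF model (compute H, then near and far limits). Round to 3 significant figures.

Hyperfocal distance H = f²/(N·c) + f = 99²/(2.5 × 0.011) + 99 = 9801/0.0275 + 99 ≈ 356499.0 mm ≈ 356.5 m.
Near limit Dn = s·(H − f)/(H + s − 2f) = 19300 × (356499.0 − 99) / (356499.0 + 19300 − 2 × 99) = 19300 × 356400.0 / 375601.0 ≈ 18313.4 mm.
Far limit Df = s·(H − f)/(H − s) = 19300 × (356499.0 − 99) / (356499.0 − 19300) = 19300 × 356400.0 / 337199.0 ≈ 20399.0 mm.
Depth of field = Df − Dn = 20399.0 − 18313.4 ≈ 2085.6 mm ≈ 2.09 m.

2.09 m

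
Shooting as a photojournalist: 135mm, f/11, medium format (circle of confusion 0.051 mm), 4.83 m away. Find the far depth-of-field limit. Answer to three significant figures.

5.65 m

Hyperfocal distance H = f²/(N·c) + f = 135²/(11 × 0.051) + 135 = 18225/0.561 + 135 ≈ 32621.6 mm ≈ 32.62 m.
Far limit Df = s·(H − f)/(H − s) = 4830 × (32621.6 − 135) / (32621.6 − 4830) = 4830 × 32486.6 / 27791.6 ≈ 5646.0 mm ≈ 5.65 m.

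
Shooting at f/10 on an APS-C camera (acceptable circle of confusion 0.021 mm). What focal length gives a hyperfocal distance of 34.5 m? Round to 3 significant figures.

85.0 mm

From H = f²/(N·c) + f, with f ≪ H: f ≈ √(H·N·c) = √(34500 × 10 × 0.021) = √7245.0 ≈ 85.12 mm.
Exact: f² + N·c·f − N·c·H = 0 ⇒ f = (−N·c + √((N·c)² + 4·N·c·H))/2 = (−0.21 + √28980)/2 ≈ 85.013 mm ≈ 85.0 mm.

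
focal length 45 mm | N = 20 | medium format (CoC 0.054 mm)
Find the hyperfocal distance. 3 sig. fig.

1.92 m

Hyperfocal distance H = f²/(N·c) + f = 45²/(20 × 0.054) + 45 = 2025/1.08 + 45 ≈ 1920.0 mm ≈ 1.92 m.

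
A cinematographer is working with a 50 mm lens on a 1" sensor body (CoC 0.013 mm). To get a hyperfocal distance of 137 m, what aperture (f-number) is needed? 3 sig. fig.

f/1.40

Rearrange H = f²/(N·c) + f for N: N = f² / ((H − f)·c).
N = 50² / ((137000 − 50) × 0.013) = 2500 / 1780 ≈ 1.40.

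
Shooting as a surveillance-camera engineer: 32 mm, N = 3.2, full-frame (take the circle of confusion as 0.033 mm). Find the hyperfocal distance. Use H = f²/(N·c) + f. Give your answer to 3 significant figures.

Hyperfocal distance H = f²/(N·c) + f = 32²/(3.2 × 0.033) + 32 = 1024/0.1056 + 32 ≈ 9729.0 mm ≈ 9.73 m.

9.73 m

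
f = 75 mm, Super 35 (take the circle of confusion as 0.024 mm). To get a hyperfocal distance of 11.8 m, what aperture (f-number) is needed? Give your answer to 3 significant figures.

f/20

Rearrange H = f²/(N·c) + f for N: N = f² / ((H − f)·c).
N = 75² / ((11800 − 75) × 0.024) = 5625 / 281.4 ≈ 20.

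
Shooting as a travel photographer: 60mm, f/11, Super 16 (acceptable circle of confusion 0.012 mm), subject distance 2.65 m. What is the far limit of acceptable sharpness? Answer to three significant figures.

Hyperfocal distance H = f²/(N·c) + f = 60²/(11 × 0.012) + 60 = 3600/0.132 + 60 ≈ 27332.7 mm ≈ 27.33 m.
Far limit Df = s·(H − f)/(H − s) = 2650 × (27332.7 − 60) / (27332.7 − 2650) = 2650 × 27272.7 / 24682.7 ≈ 2928.1 mm ≈ 2.93 m.

2.93 m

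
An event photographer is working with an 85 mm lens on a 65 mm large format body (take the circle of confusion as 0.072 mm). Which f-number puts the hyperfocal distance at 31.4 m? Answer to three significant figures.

f/3.20

Rearrange H = f²/(N·c) + f for N: N = f² / ((H − f)·c).
N = 85² / ((31400 − 85) × 0.072) = 7225 / 2255 ≈ 3.20.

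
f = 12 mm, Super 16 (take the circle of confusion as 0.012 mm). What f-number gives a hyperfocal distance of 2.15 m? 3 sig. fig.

f/5.61

Rearrange H = f²/(N·c) + f for N: N = f² / ((H − f)·c).
N = 12² / ((2150 − 12) × 0.012) = 144 / 25.66 ≈ 5.61.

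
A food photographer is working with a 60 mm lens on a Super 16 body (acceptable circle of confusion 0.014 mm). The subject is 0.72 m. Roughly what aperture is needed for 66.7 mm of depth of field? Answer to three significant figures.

Write h = H − f = f²/(N·c). The thin-lens limits are Dn = s·h/(h + (s−f)) and Df = s·h/(h − (s−f)), so DoF = Df − Dn = 2·s·(s−f)·h / (h² − (s−f)²).
That is a quadratic in h: DoF·h² − 2·s·(s−f)·h − DoF·(s−f)² = 0 ⇒ h = (s−f)·(s + √(s² + DoF²)) / DoF = 660 × (720 + √(720² + 66.7²)) / 66.7 = 660 × (720 + 723.083) / 66.7 ≈ 14279 mm.
Then N = f²/(c·h) = 60² / (0.014 × 14279) = 3600 / 199.91 ≈ 18.

f/18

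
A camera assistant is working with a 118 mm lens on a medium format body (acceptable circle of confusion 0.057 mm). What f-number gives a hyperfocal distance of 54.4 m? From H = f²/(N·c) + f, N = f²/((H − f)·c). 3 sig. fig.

f/4.50

Rearrange H = f²/(N·c) + f for N: N = f² / ((H − f)·c).
N = 118² / ((54400 − 118) × 0.057) = 13924 / 3094 ≈ 4.50.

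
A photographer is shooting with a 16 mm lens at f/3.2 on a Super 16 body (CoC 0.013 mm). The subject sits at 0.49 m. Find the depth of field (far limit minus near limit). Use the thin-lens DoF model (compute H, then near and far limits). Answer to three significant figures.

75.9 mm

Hyperfocal distance H = f²/(N·c) + f = 16²/(3.2 × 0.013) + 16 = 256/0.0416 + 16 ≈ 6169.8 mm ≈ 6.170 m.
Near limit Dn = s·(H − f)/(H + s − 2f) = 490 × (6169.8 − 16) / (6169.8 + 490 − 2 × 16) = 490 × 6153.8 / 6627.8 ≈ 454.957 mm.
Far limit Df = s·(H − f)/(H − s) = 490 × (6169.8 − 16) / (6169.8 − 490) = 490 × 6153.8 / 5679.8 ≈ 530.892 mm.
Depth of field = Df − Dn = 530.892 − 454.957 ≈ 75.935 mm.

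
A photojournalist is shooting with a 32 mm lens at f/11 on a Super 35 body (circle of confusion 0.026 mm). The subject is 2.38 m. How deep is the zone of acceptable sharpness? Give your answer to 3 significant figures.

Hyperfocal distance H = f²/(N·c) + f = 32²/(11 × 0.026) + 32 = 1024/0.286 + 32 ≈ 3612.4 mm ≈ 3.612 m.
Near limit Dn = s·(H − f)/(H + s − 2f) = 2380 × (3612.4 − 32) / (3612.4 + 2380 − 2 × 32) = 2380 × 3580.4 / 5928.4 ≈ 1437.4 mm.
Far limit Df = s·(H − f)/(H − s) = 2380 × (3612.4 − 32) / (3612.4 − 2380) = 2380 × 3580.4 / 1232.4 ≈ 6914.4 mm.
Depth of field = Df − Dn = 6914.4 − 1437.4 ≈ 5477.0 mm ≈ 5.48 m.

5.48 m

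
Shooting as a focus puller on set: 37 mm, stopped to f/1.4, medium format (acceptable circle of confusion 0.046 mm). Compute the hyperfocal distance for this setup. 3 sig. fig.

21.3 m

Hyperfocal distance H = f²/(N·c) + f = 37²/(1.4 × 0.046) + 37 = 1369/0.0644 + 37 ≈ 21294.8 mm ≈ 21.3 m.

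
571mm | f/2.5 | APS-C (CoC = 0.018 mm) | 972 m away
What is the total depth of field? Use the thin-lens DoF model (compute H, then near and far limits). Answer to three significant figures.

265 m

Hyperfocal distance H = f²/(N·c) + f = 571²/(2.5 × 0.018) + 571 = 326041/0.045 + 571 ≈ 7245926.6 mm ≈ 7246 m.
Near limit Dn = s·(H − f)/(H + s − 2f) = 972000 × (7245926.6 − 571) / (7245926.6 + 972000 − 2 × 571) = 972000 × 7245355.6 / 8216784.6 ≈ 857085 mm.
Far limit Df = s·(H − f)/(H − s) = 972000 × (7245926.6 − 571) / (7245926.6 − 972000) = 972000 × 7245355.6 / 6273926.6 ≈ 1122500 mm.
Depth of field = Df − Dn = 1122500 − 857085 ≈ 265415 mm ≈ 265 m.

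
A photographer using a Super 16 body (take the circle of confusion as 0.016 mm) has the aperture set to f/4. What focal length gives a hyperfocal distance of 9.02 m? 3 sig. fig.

From H = f²/(N·c) + f, with f ≪ H: f ≈ √(H·N·c) = √(9020 × 4 × 0.016) = √577.28 ≈ 24.03 mm.
The +f correction barely moves this — solving exactly, f² + N·c·f − N·c·H = 0 ⇒ f = (−N·c + √((N·c)² + 4·N·c·H))/2 = (−0.064 + √2309.1)/2 ≈ 23.995 mm, so f ≈ 24.0 mm.

24.0 mm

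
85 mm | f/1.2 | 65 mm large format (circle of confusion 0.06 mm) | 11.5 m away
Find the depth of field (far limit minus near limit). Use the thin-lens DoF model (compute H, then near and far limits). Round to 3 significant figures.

2.65 m

Hyperfocal distance H = f²/(N·c) + f = 85²/(1.2 × 0.06) + 85 = 7225/0.072 + 85 ≈ 100432.2 mm ≈ 100.4 m.
Near limit Dn = s·(H − f)/(H + s − 2f) = 11500 × (100432.2 − 85) / (100432.2 + 11500 − 2 × 85) = 11500 × 100347.2 / 111762.2 ≈ 10325.4 mm.
Far limit Df = s·(H − f)/(H − s) = 11500 × (100432.2 − 85) / (100432.2 − 11500) = 11500 × 100347.2 / 88932.2 ≈ 12976.1 mm.
Depth of field = Df − Dn = 12976.1 − 10325.4 ≈ 2650.7 mm ≈ 2.65 m.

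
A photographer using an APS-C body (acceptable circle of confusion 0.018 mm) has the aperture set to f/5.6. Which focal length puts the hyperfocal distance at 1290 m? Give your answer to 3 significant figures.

From H = f²/(N·c) + f, with f ≪ H: f ≈ √(H·N·c) = √(1290000 × 5.6 × 0.018) = √130032 ≈ 360.6 mm.
The +f correction barely moves this — solving exactly, f² + N·c·f − N·c·H = 0 ⇒ f = (−N·c + √((N·c)² + 4·N·c·H))/2 = (−0.1008 + √520128)/2 ≈ 360.55 mm, so f ≈ 361 mm.

361 mm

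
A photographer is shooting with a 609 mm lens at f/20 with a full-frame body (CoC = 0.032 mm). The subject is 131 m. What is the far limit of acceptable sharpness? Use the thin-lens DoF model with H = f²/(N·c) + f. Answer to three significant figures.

169 m

Hyperfocal distance H = f²/(N·c) + f = 609²/(20 × 0.032) + 609 = 370881/0.64 + 609 ≈ 580110.6 mm ≈ 580.1 m.
Far limit Df = s·(H − f)/(H − s) = 131000 × (580110.6 − 609) / (580110.6 − 131000) = 131000 × 579501.6 / 449110.6 ≈ 169033 mm ≈ 169 m.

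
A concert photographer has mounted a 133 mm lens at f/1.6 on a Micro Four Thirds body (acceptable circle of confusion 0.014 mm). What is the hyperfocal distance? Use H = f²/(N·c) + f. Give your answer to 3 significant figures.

790 m

Hyperfocal distance H = f²/(N·c) + f = 133²/(1.6 × 0.014) + 133 = 17689/0.0224 + 133 ≈ 789820.5 mm ≈ 790 m.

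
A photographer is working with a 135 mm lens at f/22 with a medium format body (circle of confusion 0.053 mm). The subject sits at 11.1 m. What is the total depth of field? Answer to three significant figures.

30.7 m

Hyperfocal distance H = f²/(N·c) + f = 135²/(22 × 0.053) + 135 = 18225/1.166 + 135 ≈ 15765.4 mm ≈ 15.77 m.
Near limit Dn = s·(H − f)/(H + s − 2f) = 11100 × (15765.4 − 135) / (15765.4 + 11100 − 2 × 135) = 11100 × 15630.4 / 26595.4 ≈ 6524 mm.
Far limit Df = s·(H − f)/(H − s) = 11100 × (15765.4 − 135) / (15765.4 − 11100) = 11100 × 15630.4 / 4665.4 ≈ 37188 mm.
Depth of field = Df − Dn = 37188 − 6524 ≈ 30664 mm ≈ 30.7 m.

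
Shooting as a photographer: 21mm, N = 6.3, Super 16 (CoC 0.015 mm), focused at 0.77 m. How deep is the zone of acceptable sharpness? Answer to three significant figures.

254 mm

Hyperfocal distance H = f²/(N·c) + f = 21²/(6.3 × 0.015) + 21 = 441/0.0945 + 21 ≈ 4687.7 mm ≈ 4.688 m.
Near limit Dn = s·(H − f)/(H + s − 2f) = 770 × (4687.7 − 21) / (4687.7 + 770 − 2 × 21) = 770 × 4666.7 / 5415.7 ≈ 663.51 mm.
Far limit Df = s·(H − f)/(H − s) = 770 × (4687.7 − 21) / (4687.7 − 770) = 770 × 4666.7 / 3917.7 ≈ 917.21 mm.
Depth of field = Df − Dn = 917.21 − 663.51 ≈ 253.70 mm.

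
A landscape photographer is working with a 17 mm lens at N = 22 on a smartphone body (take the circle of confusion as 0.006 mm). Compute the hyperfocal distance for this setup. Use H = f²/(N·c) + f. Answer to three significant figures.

2.21 m

Hyperfocal distance H = f²/(N·c) + f = 17²/(22 × 0.006) + 17 = 289/0.132 + 17 ≈ 2206.4 mm ≈ 2.21 m.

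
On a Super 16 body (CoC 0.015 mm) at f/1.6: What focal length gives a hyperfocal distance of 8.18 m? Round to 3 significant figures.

From H = f²/(N·c) + f, with f ≪ H: f ≈ √(H·N·c) = √(8180 × 1.6 × 0.015) = √196.32 ≈ 14.01 mm.
The +f correction barely moves this — solving exactly, f² + N·c·f − N·c·H = 0 ⇒ f = (−N·c + √((N·c)² + 4·N·c·H))/2 = (−0.024 + √785.28)/2 ≈ 13.999 mm, so f ≈ 14.0 mm.

14.0 mm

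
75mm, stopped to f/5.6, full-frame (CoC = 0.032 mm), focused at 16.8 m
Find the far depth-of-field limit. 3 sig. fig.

Hyperfocal distance H = f²/(N·c) + f = 75²/(5.6 × 0.032) + 75 = 5625/0.1792 + 75 ≈ 31464.5 mm ≈ 31.46 m.
Far limit Df = s·(H − f)/(H − s) = 16800 × (31464.5 − 75) / (31464.5 − 16800) = 16800 × 31389.5 / 14664.5 ≈ 35961 mm ≈ 36.0 m.

36.0 m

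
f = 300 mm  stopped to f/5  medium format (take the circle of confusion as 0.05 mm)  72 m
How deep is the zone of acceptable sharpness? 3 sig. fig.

29.9 m

Hyperfocal distance H = f²/(N·c) + f = 300²/(5 × 0.05) + 300 = 90000/0.25 + 300 ≈ 360300.0 mm ≈ 360.3 m.
Near limit Dn = s·(H − f)/(H + s − 2f) = 72000 × (360300.0 − 300) / (360300.0 + 72000 − 2 × 300) = 72000 × 360000.0 / 431700.0 ≈ 60042 mm.
Far limit Df = s·(H − f)/(H − s) = 72000 × (360300.0 − 300) / (360300.0 − 72000) = 72000 × 360000.0 / 288300.0 ≈ 89906 mm.
Depth of field = Df − Dn = 89906 − 60042 ≈ 29864 mm ≈ 29.9 m.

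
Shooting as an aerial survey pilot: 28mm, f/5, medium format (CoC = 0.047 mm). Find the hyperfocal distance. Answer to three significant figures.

Hyperfocal distance H = f²/(N·c) + f = 28²/(5 × 0.047) + 28 = 784/0.235 + 28 ≈ 3364.2 mm ≈ 3.36 m.

3.36 m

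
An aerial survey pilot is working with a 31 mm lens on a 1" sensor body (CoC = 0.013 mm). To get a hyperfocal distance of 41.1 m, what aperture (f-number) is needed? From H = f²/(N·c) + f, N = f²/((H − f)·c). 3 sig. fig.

f/1.80

Rearrange H = f²/(N·c) + f for N: N = f² / ((H − f)·c).
N = 31² / ((41100 − 31) × 0.013) = 961 / 533.9 ≈ 1.80.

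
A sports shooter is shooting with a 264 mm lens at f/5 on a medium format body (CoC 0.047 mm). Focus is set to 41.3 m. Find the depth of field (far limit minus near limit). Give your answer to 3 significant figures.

11.7 m

Hyperfocal distance H = f²/(N·c) + f = 264²/(5 × 0.047) + 264 = 69696/0.235 + 264 ≈ 296842.7 mm ≈ 296.8 m.
Near limit Dn = s·(H − f)/(H + s − 2f) = 41300 × (296842.7 − 264) / (296842.7 + 41300 − 2 × 264) = 41300 × 296578.7 / 337614.7 ≈ 36280 mm.
Far limit Df = s·(H − f)/(H − s) = 41300 × (296842.7 − 264) / (296842.7 − 41300) = 41300 × 296578.7 / 255542.7 ≈ 47932 mm.
Depth of field = Df − Dn = 47932 − 36280 ≈ 11652 mm ≈ 11.7 m.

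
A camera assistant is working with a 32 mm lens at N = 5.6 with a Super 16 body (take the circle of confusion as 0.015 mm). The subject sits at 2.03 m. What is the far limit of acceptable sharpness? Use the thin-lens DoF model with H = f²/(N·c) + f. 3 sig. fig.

2.43 m

Hyperfocal distance H = f²/(N·c) + f = 32²/(5.6 × 0.015) + 32 = 1024/0.084 + 32 ≈ 12222.5 mm ≈ 12.22 m.
Far limit Df = s·(H − f)/(H − s) = 2030 × (12222.5 − 32) / (12222.5 − 2030) = 2030 × 12190.5 / 10192.5 ≈ 2427.9 mm ≈ 2.43 m.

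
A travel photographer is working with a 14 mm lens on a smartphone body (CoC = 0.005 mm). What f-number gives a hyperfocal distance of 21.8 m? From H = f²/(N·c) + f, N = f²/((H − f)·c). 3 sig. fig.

Rearrange H = f²/(N·c) + f for N: N = f² / ((H − f)·c).
N = 14² / ((21800 − 14) × 0.005) = 196 / 108.9 ≈ 1.80.

f/1.80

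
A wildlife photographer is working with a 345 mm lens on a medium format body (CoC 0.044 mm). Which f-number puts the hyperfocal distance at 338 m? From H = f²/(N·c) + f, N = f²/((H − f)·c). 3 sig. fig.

f/8.01

Rearrange H = f²/(N·c) + f for N: N = f² / ((H − f)·c).
N = 345² / ((338000 − 345) × 0.044) = 119025 / 14857 ≈ 8.01.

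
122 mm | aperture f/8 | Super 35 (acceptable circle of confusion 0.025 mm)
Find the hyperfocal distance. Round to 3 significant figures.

Hyperfocal distance H = f²/(N·c) + f = 122²/(8 × 0.025) + 122 = 14884/0.2 + 122 ≈ 74542.0 mm ≈ 74.5 m.

74.5 m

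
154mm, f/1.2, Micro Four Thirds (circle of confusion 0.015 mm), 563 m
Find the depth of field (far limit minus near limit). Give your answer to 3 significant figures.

Hyperfocal distance H = f²/(N·c) + f = 154²/(1.2 × 0.015) + 154 = 23716/0.018 + 154 ≈ 1317709.6 mm ≈ 1318 m.
Near limit Dn = s·(H − f)/(H + s − 2f) = 563000 × (1317709.6 − 154) / (1317709.6 + 563000 − 2 × 154) = 563000 × 1317555.6 / 1880401.6 ≈ 394482 mm.
Far limit Df = s·(H − f)/(H − s) = 563000 × (1317709.6 − 154) / (1317709.6 − 563000) = 563000 × 1317555.6 / 754709.6 ≈ 982873 mm.
Depth of field = Df − Dn = 982873 − 394482 ≈ 588391 mm ≈ 588 m.

588 m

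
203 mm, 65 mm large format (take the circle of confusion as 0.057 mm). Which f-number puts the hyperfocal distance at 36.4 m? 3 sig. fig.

Rearrange H = f²/(N·c) + f for N: N = f² / ((H − f)·c).
N = 203² / ((36400 − 203) × 0.057) = 41209 / 2063 ≈ 20.

f/20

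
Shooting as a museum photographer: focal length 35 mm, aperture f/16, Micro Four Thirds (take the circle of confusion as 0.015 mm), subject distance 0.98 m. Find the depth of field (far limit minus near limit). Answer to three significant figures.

Hyperfocal distance H = f²/(N·c) + f = 35²/(16 × 0.015) + 35 = 1225/0.24 + 35 ≈ 5139.2 mm ≈ 5.139 m.
Near limit Dn = s·(H − f)/(H + s − 2f) = 980 × (5139.2 − 35) / (5139.2 + 980 − 2 × 35) = 980 × 5104.2 / 6049.2 ≈ 826.90 mm.
Far limit Df = s·(H − f)/(H − s) = 980 × (5139.2 − 35) / (5139.2 − 980) = 980 × 5104.2 / 4159.2 ≈ 1202.66 mm.
Depth of field = Df − Dn = 1202.66 − 826.90 ≈ 375.76 mm.

376 mm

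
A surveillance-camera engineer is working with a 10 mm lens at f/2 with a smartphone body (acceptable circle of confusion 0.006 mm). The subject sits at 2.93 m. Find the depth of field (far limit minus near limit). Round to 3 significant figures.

Hyperfocal distance H = f²/(N·c) + f = 10²/(2 × 0.006) + 10 = 100/0.012 + 10 ≈ 8343.3 mm ≈ 8.343 m.
Near limit Dn = s·(H − f)/(H + s − 2f) = 2930 × (8343.3 − 10) / (8343.3 + 2930 − 2 × 10) = 2930 × 8333.3 / 11253.3 ≈ 2169.7 mm.
Far limit Df = s·(H − f)/(H − s) = 2930 × (8343.3 − 10) / (8343.3 − 2930) = 2930 × 8333.3 / 5413.3 ≈ 4510.5 mm.
Depth of field = Df − Dn = 4510.5 − 2169.7 ≈ 2340.8 mm ≈ 2.34 m.

2.34 m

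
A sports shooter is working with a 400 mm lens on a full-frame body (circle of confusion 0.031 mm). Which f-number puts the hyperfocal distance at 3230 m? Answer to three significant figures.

Rearrange H = f²/(N·c) + f for N: N = f² / ((H − f)·c).
N = 400² / ((3230000 − 400) × 0.031) = 160000 / 100118 ≈ 1.60.

f/1.60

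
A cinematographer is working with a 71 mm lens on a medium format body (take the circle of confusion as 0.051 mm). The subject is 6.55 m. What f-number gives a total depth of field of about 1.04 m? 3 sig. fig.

f/1.20

Write h = H − f = f²/(N·c). The thin-lens limits are Dn = s·h/(h + (s−f)) and Df = s·h/(h − (s−f)), so DoF = Df − Dn = 2·s·(s−f)·h / (h² − (s−f)²).
That is a quadratic in h: DoF·h² − 2·s·(s−f)·h − DoF·(s−f)² = 0 ⇒ h = (s−f)·(s + √(s² + DoF²)) / DoF = 6479 × (6550 + √(6550² + 1040²)) / 1040 = 6479 × (6550 + 6632.05) / 1040 ≈ 82122 mm.
Then N = f²/(c·h) = 71² / (0.051 × 82122) = 5041 / 4188.2 ≈ 1.20.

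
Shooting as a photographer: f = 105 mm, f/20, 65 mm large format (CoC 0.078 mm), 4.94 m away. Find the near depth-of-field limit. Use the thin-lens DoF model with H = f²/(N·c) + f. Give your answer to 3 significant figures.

2.93 m

Hyperfocal distance H = f²/(N·c) + f = 105²/(20 × 0.078) + 105 = 11025/1.56 + 105 ≈ 7172.3 mm ≈ 7.172 m.
Near limit Dn = s·(H − f)/(H + s − 2f) = 4940 × (7172.3 − 105) / (7172.3 + 4940 − 2 × 105) = 4940 × 7067.3 / 11902.3 ≈ 2933.3 mm ≈ 2.93 m.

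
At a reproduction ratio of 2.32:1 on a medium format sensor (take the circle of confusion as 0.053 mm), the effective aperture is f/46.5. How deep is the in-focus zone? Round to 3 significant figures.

0.916 mm

At magnification m, DoF ≈ 2·N_eff·c/m² = 2 × 46.5 × 0.053 / 2.32² = 4.929 / 5.382 ≈ 0.916 mm.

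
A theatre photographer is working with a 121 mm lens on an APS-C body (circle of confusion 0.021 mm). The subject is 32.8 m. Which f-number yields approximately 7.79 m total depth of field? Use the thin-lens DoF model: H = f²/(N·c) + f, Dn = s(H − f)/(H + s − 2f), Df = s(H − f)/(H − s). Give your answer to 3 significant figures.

f/2.50

Write h = H − f = f²/(N·c). The thin-lens limits are Dn = s·h/(h + (s−f)) and Df = s·h/(h − (s−f)), so DoF = Df − Dn = 2·s·(s−f)·h / (h² − (s−f)²).
That is a quadratic in h: DoF·h² − 2·s·(s−f)·h − DoF·(s−f)² = 0 ⇒ h = (s−f)·(s + √(s² + DoF²)) / DoF = 32679 × (32800 + √(32800² + 7790²)) / 7790 = 32679 × (32800 + 33712.4) / 7790 ≈ 279019 mm.
Then N = f²/(c·h) = 121² / (0.021 × 279019) = 14641 / 5859.4 ≈ 2.50.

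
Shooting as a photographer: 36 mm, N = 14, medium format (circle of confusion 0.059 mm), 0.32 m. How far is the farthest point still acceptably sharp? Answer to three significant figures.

391 mm

Hyperfocal distance H = f²/(N·c) + f = 36²/(14 × 0.059) + 36 = 1296/0.826 + 36 ≈ 1605.0 mm ≈ 1.605 m.
Far limit Df = s·(H − f)/(H − s) = 320 × (1605.0 − 36) / (1605.0 − 320) = 320 × 1569.0 / 1285.0 ≈ 390.72 mm.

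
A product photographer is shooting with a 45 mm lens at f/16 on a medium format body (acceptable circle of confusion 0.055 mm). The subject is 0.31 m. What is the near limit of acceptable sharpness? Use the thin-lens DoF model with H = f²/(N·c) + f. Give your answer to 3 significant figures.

Hyperfocal distance H = f²/(N·c) + f = 45²/(16 × 0.055) + 45 = 2025/0.88 + 45 ≈ 2346.1 mm ≈ 2.346 m.
Near limit Dn = s·(H − f)/(H + s − 2f) = 310 × (2346.1 − 45) / (2346.1 + 310 − 2 × 45) = 310 × 2301.1 / 2566.1 ≈ 277.99 mm.

278 mm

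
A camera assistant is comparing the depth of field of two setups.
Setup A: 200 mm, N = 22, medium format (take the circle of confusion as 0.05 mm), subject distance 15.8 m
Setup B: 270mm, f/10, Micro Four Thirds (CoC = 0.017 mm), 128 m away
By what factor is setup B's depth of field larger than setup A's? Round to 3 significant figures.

Setup A: H = 200²/(22×0.05) + 200 ≈ 36563.6 mm; DoF = Df − Dn = 27671 − 11057 ≈ 16614 mm.
Setup B: H = 270²/(10×0.017) + 270 ≈ 429093.5 mm; DoF = Df − Dn = 182300 − 98624 ≈ 83676 mm.
Ratio = 83676 / 16614 ≈ 5.04.

5.04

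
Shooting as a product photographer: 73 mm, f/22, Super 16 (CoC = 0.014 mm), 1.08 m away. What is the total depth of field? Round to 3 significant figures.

126 mm

Hyperfocal distance H = f²/(N·c) + f = 73²/(22 × 0.014) + 73 = 5329/0.308 + 73 ≈ 17374.9 mm ≈ 17.37 m.
Near limit Dn = s·(H − f)/(H + s − 2f) = 1080 × (17374.9 − 73) / (17374.9 + 1080 − 2 × 73) = 1080 × 17301.9 / 18308.9 ≈ 1020.60 mm.
Far limit Df = s·(H − f)/(H − s) = 1080 × (17374.9 − 73) / (17374.9 − 1080) = 1080 × 17301.9 / 16294.9 ≈ 1146.74 mm.
Depth of field = Df − Dn = 1146.74 − 1020.60 ≈ 126.14 mm.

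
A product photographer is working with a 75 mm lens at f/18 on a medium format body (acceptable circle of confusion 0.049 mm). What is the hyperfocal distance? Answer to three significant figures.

6.45 m

Hyperfocal distance H = f²/(N·c) + f = 75²/(18 × 0.049) + 75 = 5625/0.882 + 75 ≈ 6452.6 mm ≈ 6.45 m.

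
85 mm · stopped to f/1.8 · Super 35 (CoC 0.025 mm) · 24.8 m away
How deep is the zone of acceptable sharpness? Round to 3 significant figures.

Hyperfocal distance H = f²/(N·c) + f = 85²/(1.8 × 0.025) + 85 = 7225/0.045 + 85 ≈ 160640.6 mm ≈ 160.6 m.
Near limit Dn = s·(H − f)/(H + s − 2f) = 24800 × (160640.6 − 85) / (160640.6 + 24800 − 2 × 85) = 24800 × 160555.6 / 185270.6 ≈ 21491.7 mm.
Far limit Df = s·(H − f)/(H − s) = 24800 × (160640.6 − 85) / (160640.6 − 24800) = 24800 × 160555.6 / 135840.6 ≈ 29312.1 mm.
Depth of field = Df − Dn = 29312.1 − 21491.7 ≈ 7820.4 mm ≈ 7.82 m.

7.82 m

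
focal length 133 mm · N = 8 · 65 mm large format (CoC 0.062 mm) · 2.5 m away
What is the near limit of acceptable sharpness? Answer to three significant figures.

Hyperfocal distance H = f²/(N·c) + f = 133²/(8 × 0.062) + 133 = 17689/0.496 + 133 ≈ 35796.3 mm ≈ 35.80 m.
Near limit Dn = s·(H − f)/(H + s − 2f) = 2500 × (35796.3 − 133) / (35796.3 + 2500 − 2 × 133) = 2500 × 35663.3 / 38030.3 ≈ 2344.4 mm ≈ 2.34 m.

2.34 m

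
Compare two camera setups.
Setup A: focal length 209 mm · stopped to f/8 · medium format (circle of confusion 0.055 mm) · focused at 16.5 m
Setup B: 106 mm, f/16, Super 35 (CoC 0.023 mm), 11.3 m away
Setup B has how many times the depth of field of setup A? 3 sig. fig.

1.72

Setup A: H = 209²/(8×0.055) + 209 ≈ 99484.0 mm; DoF = Df − Dn = 19739.2 − 14174.0 ≈ 5565.2 mm.
Setup B: H = 106²/(16×0.023) + 106 ≈ 30638.6 mm; DoF = Df − Dn = 17840.9 − 8268.5 ≈ 9572.4 mm.
Ratio = 9572.4 / 5565.2 ≈ 1.72.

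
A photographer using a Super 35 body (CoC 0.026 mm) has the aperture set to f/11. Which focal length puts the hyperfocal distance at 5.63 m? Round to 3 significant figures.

40.0 mm

From H = f²/(N·c) + f, with f ≪ H: f ≈ √(H·N·c) = √(5630 × 11 × 0.026) = √1610.2 ≈ 40.13 mm.
Exact: f² + N·c·f − N·c·H = 0 ⇒ f = (−N·c + √((N·c)² + 4·N·c·H))/2 = (−0.286 + √6440.8)/2 ≈ 39.984 mm ≈ 40.0 mm.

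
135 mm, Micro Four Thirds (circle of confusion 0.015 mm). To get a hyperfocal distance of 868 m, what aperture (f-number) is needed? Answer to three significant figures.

Rearrange H = f²/(N·c) + f for N: N = f² / ((H − f)·c).
N = 135² / ((868000 − 135) × 0.015) = 18225 / 13018 ≈ 1.40.

f/1.40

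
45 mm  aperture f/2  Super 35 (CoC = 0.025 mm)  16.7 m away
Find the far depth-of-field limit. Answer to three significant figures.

28.4 m

Hyperfocal distance H = f²/(N·c) + f = 45²/(2 × 0.025) + 45 = 2025/0.05 + 45 ≈ 40545.0 mm ≈ 40.55 m.
Far limit Df = s·(H − f)/(H − s) = 16700 × (40545.0 − 45) / (40545.0 − 16700) = 16700 × 40500.0 / 23845.0 ≈ 28364 mm ≈ 28.4 m.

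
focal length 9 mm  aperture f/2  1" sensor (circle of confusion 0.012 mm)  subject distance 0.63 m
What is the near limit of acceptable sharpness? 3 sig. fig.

Hyperfocal distance H = f²/(N·c) + f = 9²/(2 × 0.012) + 9 = 81/0.024 + 9 ≈ 3384.0 mm ≈ 3.384 m.
Near limit Dn = s·(H − f)/(H + s − 2f) = 630 × (3384.0 − 9) / (3384.0 + 630 − 2 × 9) = 630 × 3375.0 / 3996.0 ≈ 532.09 mm ≈ 0.532 m.

0.532 m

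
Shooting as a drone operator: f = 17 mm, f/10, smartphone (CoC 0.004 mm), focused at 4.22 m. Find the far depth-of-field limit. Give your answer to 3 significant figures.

Hyperfocal distance H = f²/(N·c) + f = 17²/(10 × 0.004) + 17 = 289/0.04 + 17 ≈ 7242.0 mm ≈ 7.242 m.
Far limit Df = s·(H − f)/(H − s) = 4220 × (7242.0 − 17) / (7242.0 − 4220) = 4220 × 7225.0 / 3022.0 ≈ 10089 mm ≈ 10.1 m.

10.1 m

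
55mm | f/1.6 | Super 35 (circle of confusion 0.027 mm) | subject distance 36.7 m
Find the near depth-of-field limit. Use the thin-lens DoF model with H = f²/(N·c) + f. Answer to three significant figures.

Hyperfocal distance H = f²/(N·c) + f = 55²/(1.6 × 0.027) + 55 = 3025/0.0432 + 55 ≈ 70078.1 mm ≈ 70.08 m.
Near limit Dn = s·(H − f)/(H + s − 2f) = 36700 × (70078.1 − 55) / (70078.1 + 36700 − 2 × 55) = 36700 × 70023.1 / 106668.1 ≈ 24092 mm ≈ 24.1 m.

24.1 m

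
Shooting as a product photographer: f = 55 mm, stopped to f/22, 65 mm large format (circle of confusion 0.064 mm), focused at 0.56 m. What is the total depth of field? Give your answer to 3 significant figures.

279 mm

Hyperfocal distance H = f²/(N·c) + f = 55²/(22 × 0.064) + 55 = 3025/1.408 + 55 ≈ 2203.4 mm ≈ 2.203 m.
Near limit Dn = s·(H − f)/(H + s − 2f) = 560 × (2203.4 − 55) / (2203.4 + 560 − 2 × 55) = 560 × 2148.4 / 2653.4 ≈ 453.42 mm.
Far limit Df = s·(H − f)/(H − s) = 560 × (2203.4 − 55) / (2203.4 − 560) = 560 × 2148.4 / 1643.4 ≈ 732.08 mm.
Depth of field = Df − Dn = 732.08 − 453.42 ≈ 278.66 mm.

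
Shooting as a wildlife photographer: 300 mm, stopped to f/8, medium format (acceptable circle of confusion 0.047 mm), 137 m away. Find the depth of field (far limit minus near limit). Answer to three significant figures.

Hyperfocal distance H = f²/(N·c) + f = 300²/(8 × 0.047) + 300 = 90000/0.376 + 300 ≈ 239661.7 mm ≈ 239.7 m.
Near limit Dn = s·(H − f)/(H + s − 2f) = 137000 × (239661.7 − 300) / (239661.7 + 137000 − 2 × 300) = 137000 × 239361.7 / 376061.7 ≈ 87200 mm.
Far limit Df = s·(H − f)/(H − s) = 137000 × (239661.7 − 300) / (239661.7 − 137000) = 137000 × 239361.7 / 102661.7 ≈ 319423 mm.
Depth of field = Df − Dn = 319423 − 87200 ≈ 232223 mm ≈ 232 m.

232 m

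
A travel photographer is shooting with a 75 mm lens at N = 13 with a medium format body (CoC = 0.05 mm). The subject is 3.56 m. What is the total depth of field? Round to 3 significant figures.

Hyperfocal distance H = f²/(N·c) + f = 75²/(13 × 0.05) + 75 = 5625/0.65 + 75 ≈ 8728.8 mm ≈ 8.729 m.
Near limit Dn = s·(H − f)/(H + s − 2f) = 3560 × (8728.8 − 75) / (8728.8 + 3560 − 2 × 75) = 3560 × 8653.8 / 12138.8 ≈ 2537.9 mm.
Far limit Df = s·(H − f)/(H − s) = 3560 × (8728.8 − 75) / (8728.8 − 3560) = 3560 × 8653.8 / 5168.8 ≈ 5960.3 mm.
Depth of field = Df − Dn = 5960.3 − 2537.9 ≈ 3422.4 mm ≈ 3.42 m.

3.42 m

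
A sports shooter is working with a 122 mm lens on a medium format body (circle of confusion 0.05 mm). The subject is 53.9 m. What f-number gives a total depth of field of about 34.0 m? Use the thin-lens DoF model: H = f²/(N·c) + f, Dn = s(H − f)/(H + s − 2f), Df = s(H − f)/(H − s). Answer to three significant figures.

f/1.60

Write h = H − f = f²/(N·c). The thin-lens limits are Dn = s·h/(h + (s−f)) and Df = s·h/(h − (s−f)), so DoF = Df − Dn = 2·s·(s−f)·h / (h² − (s−f)²).
That is a quadratic in h: DoF·h² − 2·s·(s−f)·h − DoF·(s−f)² = 0 ⇒ h = (s−f)·(s + √(s² + DoF²)) / DoF = 53778 × (53900 + √(53900² + 34000²)) / 34000 = 53778 × (53900 + 63727.6) / 34000 ≈ 186052 mm.
Then N = f²/(c·h) = 122² / (0.05 × 186052) = 14884 / 9302.6 ≈ 1.60.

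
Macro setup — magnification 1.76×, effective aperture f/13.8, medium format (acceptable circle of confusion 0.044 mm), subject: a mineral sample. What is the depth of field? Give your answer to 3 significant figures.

0.392 mm

At magnification m, DoF ≈ 2·N_eff·c/m² = 2 × 13.8 × 0.044 / 1.76² = 1.214 / 3.098 ≈ 0.392 mm.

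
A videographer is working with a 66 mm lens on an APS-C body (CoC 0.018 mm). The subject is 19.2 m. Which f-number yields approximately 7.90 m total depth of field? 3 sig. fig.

f/2.50

Write h = H − f = f²/(N·c). The thin-lens limits are Dn = s·h/(h + (s−f)) and Df = s·h/(h − (s−f)), so DoF = Df − Dn = 2·s·(s−f)·h / (h² − (s−f)²).
That is a quadratic in h: DoF·h² − 2·s·(s−f)·h − DoF·(s−f)² = 0 ⇒ h = (s−f)·(s + √(s² + DoF²)) / DoF = 19134 × (19200 + √(19200² + 7900²)) / 7900 = 19134 × (19200 + 20761.7) / 7900 ≈ 96788 mm.
Then N = f²/(c·h) = 66² / (0.018 × 96788) = 4356 / 1742.2 ≈ 2.50.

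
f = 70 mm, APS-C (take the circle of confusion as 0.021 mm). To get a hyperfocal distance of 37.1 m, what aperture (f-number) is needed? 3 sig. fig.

f/6.30

Rearrange H = f²/(N·c) + f for N: N = f² / ((H − f)·c).
N = 70² / ((37100 − 70) × 0.021) = 4900 / 777.6 ≈ 6.30.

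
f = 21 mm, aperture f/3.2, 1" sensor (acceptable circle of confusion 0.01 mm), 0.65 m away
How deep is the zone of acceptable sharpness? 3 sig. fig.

Hyperfocal distance H = f²/(N·c) + f = 21²/(3.2 × 0.01) + 21 = 441/0.032 + 21 ≈ 13802.2 mm ≈ 13.80 m.
Near limit Dn = s·(H − f)/(H + s − 2f) = 650 × (13802.2 − 21) / (13802.2 + 650 − 2 × 21) = 650 × 13781.2 / 14410.2 ≈ 621.628 mm.
Far limit Df = s·(H − f)/(H − s) = 650 × (13802.2 − 21) / (13802.2 − 650) = 650 × 13781.2 / 13152.2 ≈ 681.086 mm.
Depth of field = Df − Dn = 681.086 − 621.628 ≈ 59.458 mm.

59.5 mm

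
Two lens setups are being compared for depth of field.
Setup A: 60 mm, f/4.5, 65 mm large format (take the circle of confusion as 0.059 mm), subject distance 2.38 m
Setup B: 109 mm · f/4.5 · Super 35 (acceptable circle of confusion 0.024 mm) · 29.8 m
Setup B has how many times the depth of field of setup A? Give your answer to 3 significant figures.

20.7

Setup A: H = 60²/(4.5×0.059) + 60 ≈ 13619.3 mm; DoF = Df − Dn = 2871.28 − 2032.28 ≈ 839.00 mm.
Setup B: H = 109²/(4.5×0.024) + 109 ≈ 110118.3 mm; DoF = Df − Dn = 40816 − 23466 ≈ 17350 mm.
Ratio = 17350 / 839.00 ≈ 20.7.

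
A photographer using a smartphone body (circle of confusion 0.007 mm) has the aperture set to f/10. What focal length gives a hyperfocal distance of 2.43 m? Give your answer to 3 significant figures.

13.0 mm

From H = f²/(N·c) + f, with f ≪ H: f ≈ √(H·N·c) = √(2430 × 10 × 0.007) = √170.10 ≈ 13.04 mm.
The +f correction barely moves this — solving exactly, f² + N·c·f − N·c·H = 0 ⇒ f = (−N·c + √((N·c)² + 4·N·c·H))/2 = (−0.07 + √680.40)/2 ≈ 13.007 mm, so f ≈ 13.0 mm.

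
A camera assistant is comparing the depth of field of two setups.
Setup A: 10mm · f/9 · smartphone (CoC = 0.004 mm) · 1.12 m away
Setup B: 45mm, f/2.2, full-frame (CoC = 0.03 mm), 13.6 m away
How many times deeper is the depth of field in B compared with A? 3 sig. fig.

14.0

Setup A: H = 10²/(9×0.004) + 10 ≈ 2787.8 mm; DoF = Df − Dn = 1865.4 − 800.2 ≈ 1065.2 mm.
Setup B: H = 45²/(2.2×0.03) + 45 ≈ 30726.8 mm; DoF = Df − Dn = 24364 − 9433 ≈ 14931 mm.
Ratio = 14931 / 1065.2 ≈ 14.0.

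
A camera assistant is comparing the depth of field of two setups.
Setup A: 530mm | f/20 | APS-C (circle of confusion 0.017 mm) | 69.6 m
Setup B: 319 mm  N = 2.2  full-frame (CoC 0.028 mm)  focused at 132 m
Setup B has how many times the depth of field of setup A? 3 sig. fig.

1.81

Setup A: H = 530²/(20×0.017) + 530 ≈ 826706.5 mm; DoF = Df − Dn = 75950 − 64230 ≈ 11720 mm.
Setup B: H = 319²/(2.2×0.028) + 319 ≈ 1652283.3 mm; DoF = Df − Dn = 143433 − 122255 ≈ 21178 mm.
Ratio = 21178 / 11720 ≈ 1.81.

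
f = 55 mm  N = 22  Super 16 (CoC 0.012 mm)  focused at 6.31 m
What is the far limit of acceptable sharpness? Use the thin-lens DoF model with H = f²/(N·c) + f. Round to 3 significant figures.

13.9 m

Hyperfocal distance H = f²/(N·c) + f = 55²/(22 × 0.012) + 55 = 3025/0.264 + 55 ≈ 11513.3 mm ≈ 11.51 m.
Far limit Df = s·(H − f)/(H − s) = 6310 × (11513.3 − 55) / (11513.3 − 6310) = 6310 × 11458.3 / 5203.3 ≈ 13895 mm ≈ 13.9 m.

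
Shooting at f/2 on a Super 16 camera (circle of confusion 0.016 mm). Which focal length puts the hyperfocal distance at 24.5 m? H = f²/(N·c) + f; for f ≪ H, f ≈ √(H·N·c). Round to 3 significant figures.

28.0 mm

From H = f²/(N·c) + f, with f ≪ H: f ≈ √(H·N·c) = √(24500 × 2 × 0.016) = √784.00 ≈ 28.00 mm.
The +f correction barely moves this — solving exactly, f² + N·c·f − N·c·H = 0 ⇒ f = (−N·c + √((N·c)² + 4·N·c·H))/2 = (−0.032 + √3136.0)/2 ≈ 27.984 mm, so f ≈ 28.0 mm.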